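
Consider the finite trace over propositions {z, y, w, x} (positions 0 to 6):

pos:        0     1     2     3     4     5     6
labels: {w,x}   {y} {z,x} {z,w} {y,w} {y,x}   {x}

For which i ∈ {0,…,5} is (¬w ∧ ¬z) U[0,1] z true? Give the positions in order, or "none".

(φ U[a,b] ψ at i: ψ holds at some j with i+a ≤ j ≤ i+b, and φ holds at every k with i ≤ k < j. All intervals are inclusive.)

1, 2, 3

Evaluate at each i in [0,5]:
  i=0: ✗ (no rhs in [0,1])
  i=1: ✓ (rhs at j=2; lhs holds on [1,1])
  i=2: ✓ (rhs at j=2)
  i=3: ✓ (rhs at j=3)
  i=4: ✗ (no rhs in [4,5])
  i=5: ✗ (no rhs in [5,6])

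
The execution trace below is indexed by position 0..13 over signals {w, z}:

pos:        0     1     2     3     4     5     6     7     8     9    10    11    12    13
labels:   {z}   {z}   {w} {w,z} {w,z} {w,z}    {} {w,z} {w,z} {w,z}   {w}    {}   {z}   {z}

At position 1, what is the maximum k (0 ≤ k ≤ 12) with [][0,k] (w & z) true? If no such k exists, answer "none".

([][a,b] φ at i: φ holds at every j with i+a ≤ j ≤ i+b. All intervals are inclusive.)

none

(w & z) must hold from j=1 onward; find where it first fails.
  j=1: fails → no k works.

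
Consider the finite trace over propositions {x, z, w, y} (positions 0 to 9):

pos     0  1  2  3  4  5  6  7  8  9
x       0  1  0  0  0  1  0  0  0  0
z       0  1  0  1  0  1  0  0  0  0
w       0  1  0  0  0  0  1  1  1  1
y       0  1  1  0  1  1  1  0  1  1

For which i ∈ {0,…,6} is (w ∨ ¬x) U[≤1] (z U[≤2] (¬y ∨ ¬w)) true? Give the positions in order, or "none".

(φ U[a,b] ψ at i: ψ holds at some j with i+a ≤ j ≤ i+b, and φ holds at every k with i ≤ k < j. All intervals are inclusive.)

Evaluate at each i in [0,6]:
  i=0: ✓ (rhs at j=0)
  i=1: ✓ (rhs at j=1)
  i=2: ✓ (rhs at j=2)
  i=3: ✓ (rhs at j=3)
  i=4: ✓ (rhs at j=4)
  i=5: ✓ (rhs at j=5)
  i=6: ✓ (rhs at j=7; lhs holds on [6,6])

0, 1, 2, 3, 4, 5, 6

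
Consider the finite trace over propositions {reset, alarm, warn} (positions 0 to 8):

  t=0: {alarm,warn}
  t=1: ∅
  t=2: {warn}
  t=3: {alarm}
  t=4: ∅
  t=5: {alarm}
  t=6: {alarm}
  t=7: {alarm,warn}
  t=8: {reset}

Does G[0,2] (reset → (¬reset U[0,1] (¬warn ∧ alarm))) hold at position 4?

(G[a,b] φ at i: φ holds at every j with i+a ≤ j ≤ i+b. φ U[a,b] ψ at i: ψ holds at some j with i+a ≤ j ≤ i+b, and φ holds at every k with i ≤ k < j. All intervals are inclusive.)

Holds

Check (reset → (¬reset U[0,1] (¬warn ∧ alarm))) at every j in [4,6]:
  j=4: antecedent false → ✓
  j=5: antecedent false → ✓
  j=6: antecedent false → ✓
All positions satisfy it → formula holds.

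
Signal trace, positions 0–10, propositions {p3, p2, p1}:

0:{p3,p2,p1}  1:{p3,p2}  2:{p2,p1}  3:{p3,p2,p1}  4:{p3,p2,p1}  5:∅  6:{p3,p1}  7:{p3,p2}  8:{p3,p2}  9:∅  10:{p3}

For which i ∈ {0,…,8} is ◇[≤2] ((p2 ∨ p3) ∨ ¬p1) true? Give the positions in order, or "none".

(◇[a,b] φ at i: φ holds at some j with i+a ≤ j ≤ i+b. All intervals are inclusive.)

0, 1, 2, 3, 4, 5, 6, 7, 8

Evaluate at each i in [0,8]:
  i=0: ✓ (witness j=0)
  i=1: ✓ (witness j=1)
  i=2: ✓ (witness j=2)
  i=3: ✓ (witness j=3)
  i=4: ✓ (witness j=4)
  i=5: ✓ (witness j=5)
  i=6: ✓ (witness j=6)
  i=7: ✓ (witness j=7)
  i=8: ✓ (witness j=8)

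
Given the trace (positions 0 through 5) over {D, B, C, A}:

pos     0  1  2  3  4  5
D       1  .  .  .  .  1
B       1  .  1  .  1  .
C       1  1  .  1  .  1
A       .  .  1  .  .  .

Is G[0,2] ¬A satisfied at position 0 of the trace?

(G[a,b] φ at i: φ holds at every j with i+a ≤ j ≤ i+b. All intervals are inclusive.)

Check ¬A at every j in [0,2]:
  j=0: true
  j=1: true
  j=2: false
Fails at j=2 → formula fails.

No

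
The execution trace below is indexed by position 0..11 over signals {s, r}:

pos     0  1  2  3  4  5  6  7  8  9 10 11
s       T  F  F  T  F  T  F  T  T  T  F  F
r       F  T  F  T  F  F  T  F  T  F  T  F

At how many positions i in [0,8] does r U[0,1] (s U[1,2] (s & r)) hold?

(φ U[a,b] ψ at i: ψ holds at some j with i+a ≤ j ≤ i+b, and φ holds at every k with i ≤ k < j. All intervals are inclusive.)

2

Evaluate at each i in [0,8]:
  i=0: ✗ (no rhs in [0,1])
  i=1: ✗ (no rhs in [1,2])
  i=2: ✗ (no rhs in [2,3])
  i=3: ✗ (no rhs in [3,4])
  i=4: ✗ (no rhs in [4,5])
  i=5: ✗ (no rhs in [5,6])
  i=6: ✓ (rhs at j=7; lhs holds on [6,6])
  i=7: ✓ (rhs at j=7)
  i=8: ✗ (no rhs in [8,9])
Positions where it holds: {6, 7} → 2.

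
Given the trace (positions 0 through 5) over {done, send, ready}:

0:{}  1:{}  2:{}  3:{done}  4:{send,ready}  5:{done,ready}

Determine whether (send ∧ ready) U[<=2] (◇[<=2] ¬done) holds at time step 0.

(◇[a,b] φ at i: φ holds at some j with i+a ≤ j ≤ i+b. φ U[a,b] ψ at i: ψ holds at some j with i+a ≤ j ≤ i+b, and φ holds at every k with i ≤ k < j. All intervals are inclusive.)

Need some j in [0,2] with ◇[<=2] ¬done, and (send ∧ ready) at every k in [0,j-1].
  j=0: ◇[<=2] ¬done holds; no prefix to check → satisfied.

True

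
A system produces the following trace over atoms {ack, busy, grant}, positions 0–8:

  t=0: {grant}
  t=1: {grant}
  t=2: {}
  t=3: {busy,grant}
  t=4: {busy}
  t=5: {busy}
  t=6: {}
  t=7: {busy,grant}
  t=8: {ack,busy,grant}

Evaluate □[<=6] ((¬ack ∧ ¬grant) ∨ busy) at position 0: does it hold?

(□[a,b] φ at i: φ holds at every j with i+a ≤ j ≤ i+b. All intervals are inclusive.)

Check ((¬ack ∧ ¬grant) ∨ busy) at every j in [0,6]:
  j=0: false
  j=1: false
  j=2: true
  j=3: true
  j=4: true
  j=5: true
  j=6: true
Fails at j=0 → formula fails.

Does not hold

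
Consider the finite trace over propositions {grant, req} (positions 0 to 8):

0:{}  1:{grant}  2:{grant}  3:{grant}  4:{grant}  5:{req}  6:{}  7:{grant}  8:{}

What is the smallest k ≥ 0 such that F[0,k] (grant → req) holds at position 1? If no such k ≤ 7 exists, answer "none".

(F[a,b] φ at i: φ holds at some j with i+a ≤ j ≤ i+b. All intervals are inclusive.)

4

Scan j = 1,2,… for (grant → req):
  j=1: fails
  j=2: fails
  j=3: fails
  j=4: fails
  j=5: holds
First hit at j=5, so smallest k = 5-1 = 4.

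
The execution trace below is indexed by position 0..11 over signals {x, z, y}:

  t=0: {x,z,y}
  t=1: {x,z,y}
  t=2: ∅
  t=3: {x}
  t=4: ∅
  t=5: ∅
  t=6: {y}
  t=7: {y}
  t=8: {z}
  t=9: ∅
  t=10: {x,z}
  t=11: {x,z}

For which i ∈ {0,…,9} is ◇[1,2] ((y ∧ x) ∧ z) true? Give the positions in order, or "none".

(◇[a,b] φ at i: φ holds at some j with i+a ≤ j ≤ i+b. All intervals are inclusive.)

Evaluate at each i in [0,9]:
  i=0: ✓ (witness j=1)
  i=1: ✗ (none in [2,3])
  i=2: ✗ (none in [3,4])
  i=3: ✗ (none in [4,5])
  i=4: ✗ (none in [5,6])
  i=5: ✗ (none in [6,7])
  i=6: ✗ (none in [7,8])
  i=7: ✗ (none in [8,9])
  i=8: ✗ (none in [9,10])
  i=9: ✗ (none in [10,11])

0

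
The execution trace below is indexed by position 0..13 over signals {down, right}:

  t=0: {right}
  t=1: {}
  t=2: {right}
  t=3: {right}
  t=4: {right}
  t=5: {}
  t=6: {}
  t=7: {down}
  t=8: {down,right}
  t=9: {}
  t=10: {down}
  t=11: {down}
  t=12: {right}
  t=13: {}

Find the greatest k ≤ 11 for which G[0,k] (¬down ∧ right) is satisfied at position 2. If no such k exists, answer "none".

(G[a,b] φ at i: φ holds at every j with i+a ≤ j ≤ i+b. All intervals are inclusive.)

(¬down ∧ right) must hold from j=2 onward; find where it first fails.
  j=2: holds
  j=3: holds
  j=4: holds
  j=5: fails
Holds on [2,4], so largest k = 2.

2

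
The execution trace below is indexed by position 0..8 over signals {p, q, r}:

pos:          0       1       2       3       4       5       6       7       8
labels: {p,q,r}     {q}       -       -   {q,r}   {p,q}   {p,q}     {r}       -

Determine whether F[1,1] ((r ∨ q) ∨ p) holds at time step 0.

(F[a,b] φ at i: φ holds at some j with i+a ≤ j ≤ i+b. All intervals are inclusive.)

Yes

Check ((r ∨ q) ∨ p) at each j in [1,1]:
  j=1: true
Found at j=1 → formula holds.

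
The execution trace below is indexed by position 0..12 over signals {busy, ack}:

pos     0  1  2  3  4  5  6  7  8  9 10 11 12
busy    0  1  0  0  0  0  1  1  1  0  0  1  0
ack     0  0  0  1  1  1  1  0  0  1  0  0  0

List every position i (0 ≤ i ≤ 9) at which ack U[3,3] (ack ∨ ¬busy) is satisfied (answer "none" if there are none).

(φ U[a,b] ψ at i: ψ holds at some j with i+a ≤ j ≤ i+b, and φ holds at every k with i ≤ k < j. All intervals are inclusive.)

Evaluate at each i in [0,9]:
  i=0: ✗ (lhs fails at k=0 before rhs at j=3)
  i=1: ✗ (lhs fails at k=1 before rhs at j=4)
  i=2: ✗ (lhs fails at k=2 before rhs at j=5)
  i=3: ✓ (rhs at j=6; lhs holds on [3,5])
  i=4: ✗ (no rhs in [7,7])
  i=5: ✗ (no rhs in [8,8])
  i=6: ✗ (lhs fails at k=7 before rhs at j=9)
  i=7: ✗ (lhs fails at k=7 before rhs at j=10)
  i=8: ✗ (no rhs in [11,11])
  i=9: ✗ (lhs fails at k=10 before rhs at j=12)

3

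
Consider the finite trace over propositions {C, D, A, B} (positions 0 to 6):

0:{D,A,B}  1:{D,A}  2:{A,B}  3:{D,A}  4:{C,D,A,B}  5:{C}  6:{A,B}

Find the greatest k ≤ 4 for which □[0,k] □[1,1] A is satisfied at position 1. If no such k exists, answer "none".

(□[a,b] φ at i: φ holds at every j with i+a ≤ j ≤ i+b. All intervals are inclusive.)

□[1,1] A must hold from j=1 onward; find where it first fails.
  j=1: holds
  j=2: holds
  j=3: holds
  j=4: fails
Holds on [1,3], so largest k = 2.

2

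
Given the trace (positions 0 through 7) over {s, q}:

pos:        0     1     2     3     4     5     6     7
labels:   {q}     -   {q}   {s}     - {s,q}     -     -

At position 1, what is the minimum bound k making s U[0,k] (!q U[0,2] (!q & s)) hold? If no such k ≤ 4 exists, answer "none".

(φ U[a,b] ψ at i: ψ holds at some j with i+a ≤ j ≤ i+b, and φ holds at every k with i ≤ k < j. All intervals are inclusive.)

Need earliest j ≥ 1 with (!q U[0,2] (!q & s)), and s at every k in [1,j-1].
  j=1: rhs fails.
  j=2: rhs fails.
  j=3: rhs holds but lhs fails at k=1.
  j=4: rhs fails.
  j=5: rhs fails.
No witness within the range → none.

none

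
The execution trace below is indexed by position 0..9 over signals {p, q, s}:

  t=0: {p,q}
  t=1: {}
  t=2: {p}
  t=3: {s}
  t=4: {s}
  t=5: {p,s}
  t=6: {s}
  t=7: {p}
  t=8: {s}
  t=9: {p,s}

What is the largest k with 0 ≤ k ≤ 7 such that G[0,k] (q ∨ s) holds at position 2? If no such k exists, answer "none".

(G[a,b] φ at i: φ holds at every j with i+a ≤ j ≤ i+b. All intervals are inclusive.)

none

(q ∨ s) must hold from j=2 onward; find where it first fails.
  j=2: fails → no k works.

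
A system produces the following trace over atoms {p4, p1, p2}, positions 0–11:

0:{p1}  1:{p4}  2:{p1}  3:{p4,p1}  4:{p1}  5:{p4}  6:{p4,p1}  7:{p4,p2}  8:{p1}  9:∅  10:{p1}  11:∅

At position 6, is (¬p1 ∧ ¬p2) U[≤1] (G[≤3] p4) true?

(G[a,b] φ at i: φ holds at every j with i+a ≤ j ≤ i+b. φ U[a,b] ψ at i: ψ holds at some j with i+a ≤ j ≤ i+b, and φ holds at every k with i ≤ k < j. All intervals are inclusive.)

Need some j in [6,7] with G[≤3] p4, and (¬p1 ∧ ¬p2) at every k in [6,j-1].
  j=6: G[≤3] p4 — fails at 8.
  j=7: G[≤3] p4 — fails at 8.
No j in the window works → until fails.

False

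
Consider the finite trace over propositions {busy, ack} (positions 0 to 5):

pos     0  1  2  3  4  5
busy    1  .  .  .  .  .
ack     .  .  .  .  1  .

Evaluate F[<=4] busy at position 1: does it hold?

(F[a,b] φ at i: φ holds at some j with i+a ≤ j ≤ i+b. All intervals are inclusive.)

Does not hold

Check busy at each j in [1,5]:
  j=1: false
  j=2: false
  j=3: false
  j=4: false
  j=5: false
No position in the window satisfies it → formula fails.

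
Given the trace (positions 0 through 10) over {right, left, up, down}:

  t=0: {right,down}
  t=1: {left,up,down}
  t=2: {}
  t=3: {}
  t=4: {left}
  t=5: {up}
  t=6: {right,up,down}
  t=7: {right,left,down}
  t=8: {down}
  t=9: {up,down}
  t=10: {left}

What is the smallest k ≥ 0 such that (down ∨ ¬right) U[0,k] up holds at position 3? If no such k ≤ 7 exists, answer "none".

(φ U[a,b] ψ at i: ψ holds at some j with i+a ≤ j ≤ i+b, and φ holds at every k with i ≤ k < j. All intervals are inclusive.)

Need earliest j ≥ 3 with up, and (down ∨ ¬right) at every k in [3,j-1].
  j=3: rhs fails.
  j=4: rhs fails.
  j=5: rhs holds; lhs holds on [3,4]. k = 2.

2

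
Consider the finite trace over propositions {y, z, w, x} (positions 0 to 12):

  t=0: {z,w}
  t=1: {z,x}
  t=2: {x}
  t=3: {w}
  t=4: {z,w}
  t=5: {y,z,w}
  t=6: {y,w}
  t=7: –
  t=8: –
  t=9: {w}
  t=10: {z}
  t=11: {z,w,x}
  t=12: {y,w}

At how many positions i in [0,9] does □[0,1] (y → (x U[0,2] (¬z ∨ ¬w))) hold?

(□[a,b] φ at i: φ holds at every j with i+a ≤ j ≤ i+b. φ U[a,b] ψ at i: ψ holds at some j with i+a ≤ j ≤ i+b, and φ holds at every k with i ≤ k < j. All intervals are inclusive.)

Evaluate at each i in [0,9]:
  i=0: ✓ (all of [0,1])
  i=1: ✓ (all of [1,2])
  i=2: ✓ (all of [2,3])
  i=3: ✓ (all of [3,4])
  i=4: ✗ (fails at j=5)
  i=5: ✗ (fails at j=5)
  i=6: ✓ (all of [6,7])
  i=7: ✓ (all of [7,8])
  i=8: ✓ (all of [8,9])
  i=9: ✓ (all of [9,10])
Positions where it holds: {0, 1, 2, 3, 6, 7, 8, 9} → 8.

8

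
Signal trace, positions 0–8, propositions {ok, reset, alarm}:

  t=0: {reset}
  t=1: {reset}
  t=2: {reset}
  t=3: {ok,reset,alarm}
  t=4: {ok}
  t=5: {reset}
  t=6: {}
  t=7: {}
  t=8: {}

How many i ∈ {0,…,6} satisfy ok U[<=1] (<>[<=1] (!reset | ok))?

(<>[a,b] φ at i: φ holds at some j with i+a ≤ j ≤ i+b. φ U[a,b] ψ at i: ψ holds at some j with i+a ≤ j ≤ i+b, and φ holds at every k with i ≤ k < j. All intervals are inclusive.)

Evaluate at each i in [0,6]:
  i=0: ✗ (no rhs in [0,1])
  i=1: ✗ (lhs fails at k=1 before rhs at j=2)
  i=2: ✓ (rhs at j=2)
  i=3: ✓ (rhs at j=3)
  i=4: ✓ (rhs at j=4)
  i=5: ✓ (rhs at j=5)
  i=6: ✓ (rhs at j=6)
Positions where it holds: {2, 3, 4, 5, 6} → 5.

5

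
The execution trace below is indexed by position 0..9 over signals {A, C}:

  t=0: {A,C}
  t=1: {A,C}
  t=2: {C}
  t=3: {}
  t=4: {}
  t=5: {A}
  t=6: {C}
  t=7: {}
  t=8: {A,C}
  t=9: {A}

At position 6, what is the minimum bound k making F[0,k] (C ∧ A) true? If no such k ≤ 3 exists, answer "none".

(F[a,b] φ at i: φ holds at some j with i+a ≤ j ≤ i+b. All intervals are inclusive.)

Scan j = 6,7,… for (C ∧ A):
  j=6: fails
  j=7: fails
  j=8: holds
First hit at j=8, so smallest k = 8-6 = 2.

2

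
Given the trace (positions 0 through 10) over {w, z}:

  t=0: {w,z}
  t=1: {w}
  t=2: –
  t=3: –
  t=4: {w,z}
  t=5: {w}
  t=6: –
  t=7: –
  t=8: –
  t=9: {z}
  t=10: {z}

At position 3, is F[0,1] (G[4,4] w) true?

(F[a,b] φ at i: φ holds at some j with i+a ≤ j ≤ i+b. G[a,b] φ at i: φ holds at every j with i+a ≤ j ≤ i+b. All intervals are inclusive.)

No

Check G[4,4] w at each j in [3,4]:
  j=3: fails at 7
  j=4: fails at 8
No position in the window satisfies it → formula fails.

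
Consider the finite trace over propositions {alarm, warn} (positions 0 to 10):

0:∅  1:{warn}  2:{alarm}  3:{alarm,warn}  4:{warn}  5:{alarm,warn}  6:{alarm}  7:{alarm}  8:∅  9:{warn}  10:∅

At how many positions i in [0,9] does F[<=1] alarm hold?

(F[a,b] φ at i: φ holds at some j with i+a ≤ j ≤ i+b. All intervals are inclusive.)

7

Evaluate at each i in [0,9]:
  i=0: ✗ (none in [0,1])
  i=1: ✓ (witness j=2)
  i=2: ✓ (witness j=2)
  i=3: ✓ (witness j=3)
  i=4: ✓ (witness j=5)
  i=5: ✓ (witness j=5)
  i=6: ✓ (witness j=6)
  i=7: ✓ (witness j=7)
  i=8: ✗ (none in [8,9])
  i=9: ✗ (none in [9,10])
Positions where it holds: {1, 2, 3, 4, 5, 6, 7} → 7.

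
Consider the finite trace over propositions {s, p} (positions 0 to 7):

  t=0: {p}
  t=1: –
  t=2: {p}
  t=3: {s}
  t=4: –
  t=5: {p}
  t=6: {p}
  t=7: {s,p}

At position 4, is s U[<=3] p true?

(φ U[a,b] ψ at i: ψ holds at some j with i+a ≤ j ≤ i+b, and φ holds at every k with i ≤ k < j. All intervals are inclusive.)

Need some j in [4,7] with p, and s at every k in [4,j-1].
  j=4: p false.
  j=5: p holds, but s fails at k=4 → not this j.
  j=6: p holds, but s fails at k=4 → not this j.
  j=7: p holds, but s fails at k=4 → not this j.
No j in the window works → until fails.

No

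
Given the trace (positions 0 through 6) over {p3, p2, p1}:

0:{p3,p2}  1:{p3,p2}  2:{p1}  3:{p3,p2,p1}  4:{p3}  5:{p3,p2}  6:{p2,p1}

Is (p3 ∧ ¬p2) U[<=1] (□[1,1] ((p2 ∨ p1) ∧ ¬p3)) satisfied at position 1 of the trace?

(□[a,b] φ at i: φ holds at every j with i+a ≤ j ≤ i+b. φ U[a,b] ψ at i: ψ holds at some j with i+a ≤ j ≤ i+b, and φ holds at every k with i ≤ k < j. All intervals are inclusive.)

Need some j in [1,2] with □[1,1] ((p2 ∨ p1) ∧ ¬p3), and (p3 ∧ ¬p2) at every k in [1,j-1].
  j=1: □[1,1] ((p2 ∨ p1) ∧ ¬p3) holds; no prefix to check → satisfied.

Yes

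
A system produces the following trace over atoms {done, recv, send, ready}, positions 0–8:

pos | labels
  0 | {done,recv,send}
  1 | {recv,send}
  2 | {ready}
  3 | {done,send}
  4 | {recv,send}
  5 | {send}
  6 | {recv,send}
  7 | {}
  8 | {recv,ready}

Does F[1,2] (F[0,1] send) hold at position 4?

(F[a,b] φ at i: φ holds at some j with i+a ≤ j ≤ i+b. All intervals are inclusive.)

Holds

Check F[0,1] send at each j in [5,6]:
  j=5: holds (witness at 5)
  j=6: holds (witness at 6)
Found at j=5 → formula holds.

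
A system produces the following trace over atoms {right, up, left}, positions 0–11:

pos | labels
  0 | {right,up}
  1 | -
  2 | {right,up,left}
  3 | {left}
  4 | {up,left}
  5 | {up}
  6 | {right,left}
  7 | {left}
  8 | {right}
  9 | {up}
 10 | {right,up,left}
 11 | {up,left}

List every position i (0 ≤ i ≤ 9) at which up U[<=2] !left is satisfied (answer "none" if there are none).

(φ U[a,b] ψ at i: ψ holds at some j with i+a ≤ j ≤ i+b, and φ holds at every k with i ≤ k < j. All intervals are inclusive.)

0, 1, 4, 5, 8, 9

Evaluate at each i in [0,9]:
  i=0: ✓ (rhs at j=0)
  i=1: ✓ (rhs at j=1)
  i=2: ✗ (no rhs in [2,4])
  i=3: ✗ (lhs fails at k=3 before rhs at j=5)
  i=4: ✓ (rhs at j=5; lhs holds on [4,4])
  i=5: ✓ (rhs at j=5)
  i=6: ✗ (lhs fails at k=6 before rhs at j=8)
  i=7: ✗ (lhs fails at k=7 before rhs at j=8)
  i=8: ✓ (rhs at j=8)
  i=9: ✓ (rhs at j=9)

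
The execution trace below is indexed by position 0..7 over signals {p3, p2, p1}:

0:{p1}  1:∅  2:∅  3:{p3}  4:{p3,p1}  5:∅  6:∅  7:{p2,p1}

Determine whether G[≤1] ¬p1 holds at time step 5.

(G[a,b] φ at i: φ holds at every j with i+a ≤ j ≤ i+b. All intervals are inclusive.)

Yes

Check ¬p1 at every j in [5,6]:
  j=5: true
  j=6: true
All positions satisfy it → formula holds.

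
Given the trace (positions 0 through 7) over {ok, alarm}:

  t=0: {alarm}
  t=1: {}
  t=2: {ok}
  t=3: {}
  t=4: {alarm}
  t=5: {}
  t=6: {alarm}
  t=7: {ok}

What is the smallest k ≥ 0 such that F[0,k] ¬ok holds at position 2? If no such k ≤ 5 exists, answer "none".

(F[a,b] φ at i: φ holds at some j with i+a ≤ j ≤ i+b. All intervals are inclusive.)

1

Scan j = 2,3,… for ¬ok:
  j=2: fails
  j=3: holds
First hit at j=3, so smallest k = 3-2 = 1.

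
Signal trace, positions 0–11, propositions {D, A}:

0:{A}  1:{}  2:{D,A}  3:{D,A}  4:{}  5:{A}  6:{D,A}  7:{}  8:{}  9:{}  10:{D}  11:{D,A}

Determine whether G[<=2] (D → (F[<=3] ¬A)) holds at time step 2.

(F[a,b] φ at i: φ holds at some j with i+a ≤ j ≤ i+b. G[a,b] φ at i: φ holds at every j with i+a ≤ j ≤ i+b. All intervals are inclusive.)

True

Check (D → (F[<=3] ¬A)) at every j in [2,4]:
  j=2: antecedent true; consequent holds (witness at 4) → ✓
  j=3: antecedent true; consequent holds (witness at 4) → ✓
  j=4: antecedent false → ✓
All positions satisfy it → formula holds.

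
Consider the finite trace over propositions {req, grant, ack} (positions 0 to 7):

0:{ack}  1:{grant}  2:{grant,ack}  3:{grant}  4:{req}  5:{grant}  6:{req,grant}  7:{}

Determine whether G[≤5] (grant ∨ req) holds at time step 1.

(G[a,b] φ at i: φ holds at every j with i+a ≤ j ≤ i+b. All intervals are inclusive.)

Yes

Check (grant ∨ req) at every j in [1,6]:
  j=1: true
  j=2: true
  j=3: true
  j=4: true
  j=5: true
  j=6: true
All positions satisfy it → formula holds.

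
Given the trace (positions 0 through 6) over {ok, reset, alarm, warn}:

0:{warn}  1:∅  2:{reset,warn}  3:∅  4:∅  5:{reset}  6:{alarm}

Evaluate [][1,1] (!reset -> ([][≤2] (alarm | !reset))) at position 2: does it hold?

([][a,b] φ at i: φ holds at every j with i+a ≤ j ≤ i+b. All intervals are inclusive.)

Check (!reset -> ([][≤2] (alarm | !reset))) at every j in [3,3]:
  j=3: antecedent true; consequent fails at 5 → ✗
Fails at j=3 → formula fails.

Does not hold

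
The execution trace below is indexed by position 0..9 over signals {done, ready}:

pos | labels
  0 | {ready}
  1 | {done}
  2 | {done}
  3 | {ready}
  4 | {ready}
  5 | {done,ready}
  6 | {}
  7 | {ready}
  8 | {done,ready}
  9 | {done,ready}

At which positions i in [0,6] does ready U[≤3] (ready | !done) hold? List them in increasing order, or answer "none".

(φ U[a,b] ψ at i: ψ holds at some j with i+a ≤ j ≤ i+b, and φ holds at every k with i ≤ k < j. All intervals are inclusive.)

0, 3, 4, 5, 6

Evaluate at each i in [0,6]:
  i=0: ✓ (rhs at j=0)
  i=1: ✗ (lhs fails at k=1 before rhs at j=3)
  i=2: ✗ (lhs fails at k=2 before rhs at j=3)
  i=3: ✓ (rhs at j=3)
  i=4: ✓ (rhs at j=4)
  i=5: ✓ (rhs at j=5)
  i=6: ✓ (rhs at j=6)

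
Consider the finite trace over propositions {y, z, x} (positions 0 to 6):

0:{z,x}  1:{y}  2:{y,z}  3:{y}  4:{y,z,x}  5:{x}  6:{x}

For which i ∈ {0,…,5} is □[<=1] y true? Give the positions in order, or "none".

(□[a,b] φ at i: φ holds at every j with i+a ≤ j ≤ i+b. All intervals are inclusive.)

1, 2, 3

Evaluate at each i in [0,5]:
  i=0: ✗ (fails at j=0)
  i=1: ✓ (all of [1,2])
  i=2: ✓ (all of [2,3])
  i=3: ✓ (all of [3,4])
  i=4: ✗ (fails at j=5)
  i=5: ✗ (fails at j=5)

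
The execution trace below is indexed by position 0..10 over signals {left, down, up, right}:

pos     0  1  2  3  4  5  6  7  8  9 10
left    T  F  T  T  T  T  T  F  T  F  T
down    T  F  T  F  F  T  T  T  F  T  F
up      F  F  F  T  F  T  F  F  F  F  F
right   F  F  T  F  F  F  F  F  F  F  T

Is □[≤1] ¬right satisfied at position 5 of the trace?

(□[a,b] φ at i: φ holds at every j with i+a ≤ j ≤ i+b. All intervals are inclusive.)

Check ¬right at every j in [5,6]:
  j=5: true
  j=6: true
All positions satisfy it → formula holds.

Holds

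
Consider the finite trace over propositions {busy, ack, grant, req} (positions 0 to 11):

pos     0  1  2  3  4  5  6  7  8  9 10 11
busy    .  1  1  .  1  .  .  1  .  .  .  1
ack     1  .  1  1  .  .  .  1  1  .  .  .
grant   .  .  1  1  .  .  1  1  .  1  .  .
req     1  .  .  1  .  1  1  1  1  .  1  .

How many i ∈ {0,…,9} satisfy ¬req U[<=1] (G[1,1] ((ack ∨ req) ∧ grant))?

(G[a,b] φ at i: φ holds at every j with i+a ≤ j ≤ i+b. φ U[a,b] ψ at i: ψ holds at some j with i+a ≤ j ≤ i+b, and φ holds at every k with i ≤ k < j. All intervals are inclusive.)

5

Evaluate at each i in [0,9]:
  i=0: ✗ (lhs fails at k=0 before rhs at j=1)
  i=1: ✓ (rhs at j=1)
  i=2: ✓ (rhs at j=2)
  i=3: ✗ (no rhs in [3,4])
  i=4: ✓ (rhs at j=5; lhs holds on [4,4])
  i=5: ✓ (rhs at j=5)
  i=6: ✓ (rhs at j=6)
  i=7: ✗ (no rhs in [7,8])
  i=8: ✗ (no rhs in [8,9])
  i=9: ✗ (no rhs in [9,10])
Positions where it holds: {1, 2, 4, 5, 6} → 5.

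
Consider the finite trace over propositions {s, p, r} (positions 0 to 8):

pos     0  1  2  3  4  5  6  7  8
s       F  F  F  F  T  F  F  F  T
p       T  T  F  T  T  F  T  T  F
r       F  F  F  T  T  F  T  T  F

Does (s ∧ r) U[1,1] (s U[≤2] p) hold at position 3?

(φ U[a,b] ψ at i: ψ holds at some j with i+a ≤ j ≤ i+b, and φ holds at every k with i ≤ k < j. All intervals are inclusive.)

False

Need some j in [4,4] with (s U[≤2] p), and (s ∧ r) at every k in [3,j-1].
  j=4: (s U[≤2] p) holds, but (s ∧ r) fails at k=3 → not this j.
No j in the window works → until fails.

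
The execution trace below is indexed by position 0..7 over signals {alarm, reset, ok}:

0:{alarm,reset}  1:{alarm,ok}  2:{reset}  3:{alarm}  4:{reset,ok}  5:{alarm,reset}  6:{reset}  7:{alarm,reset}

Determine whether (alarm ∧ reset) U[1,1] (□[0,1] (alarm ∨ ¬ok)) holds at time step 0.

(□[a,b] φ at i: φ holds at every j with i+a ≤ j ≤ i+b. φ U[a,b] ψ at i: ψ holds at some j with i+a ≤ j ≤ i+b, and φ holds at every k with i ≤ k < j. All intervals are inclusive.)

Need some j in [1,1] with □[0,1] (alarm ∨ ¬ok), and (alarm ∧ reset) at every k in [0,j-1].
  j=1: □[0,1] (alarm ∨ ¬ok) holds; (alarm ∧ reset) holds at every k in [0,0] → satisfied.

True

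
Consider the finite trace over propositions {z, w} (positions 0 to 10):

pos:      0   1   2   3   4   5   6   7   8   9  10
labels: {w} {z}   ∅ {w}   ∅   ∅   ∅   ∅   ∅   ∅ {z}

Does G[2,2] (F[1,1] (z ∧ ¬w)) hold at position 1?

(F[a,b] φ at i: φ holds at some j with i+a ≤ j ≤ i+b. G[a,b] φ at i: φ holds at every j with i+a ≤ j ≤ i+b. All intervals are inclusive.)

Does not hold

Check F[1,1] (z ∧ ¬w) at every j in [3,3]:
  j=3: fails (none in [4,4])
Fails at j=3 → formula fails.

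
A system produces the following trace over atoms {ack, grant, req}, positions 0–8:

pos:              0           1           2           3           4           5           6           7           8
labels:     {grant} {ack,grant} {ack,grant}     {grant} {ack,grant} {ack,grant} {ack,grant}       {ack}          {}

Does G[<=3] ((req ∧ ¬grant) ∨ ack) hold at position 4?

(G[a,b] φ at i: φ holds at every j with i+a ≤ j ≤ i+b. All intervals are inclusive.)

True

Check ((req ∧ ¬grant) ∨ ack) at every j in [4,7]:
  j=4: true
  j=5: true
  j=6: true
  j=7: true
All positions satisfy it → formula holds.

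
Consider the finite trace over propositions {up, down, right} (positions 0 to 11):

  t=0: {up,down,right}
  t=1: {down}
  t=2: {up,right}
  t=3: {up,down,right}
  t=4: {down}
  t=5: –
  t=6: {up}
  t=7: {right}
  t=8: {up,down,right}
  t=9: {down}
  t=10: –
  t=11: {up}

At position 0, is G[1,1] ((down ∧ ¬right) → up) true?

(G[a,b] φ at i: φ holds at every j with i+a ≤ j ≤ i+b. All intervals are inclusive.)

Check ((down ∧ ¬right) → up) at every j in [1,1]:
  j=1: antecedent true; consequent false → ✗
Fails at j=1 → formula fails.

False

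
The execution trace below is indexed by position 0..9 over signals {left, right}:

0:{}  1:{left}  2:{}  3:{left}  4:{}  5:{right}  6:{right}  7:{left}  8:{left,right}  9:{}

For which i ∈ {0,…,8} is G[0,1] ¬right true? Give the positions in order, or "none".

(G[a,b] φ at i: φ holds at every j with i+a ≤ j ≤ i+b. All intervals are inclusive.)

0, 1, 2, 3

Evaluate at each i in [0,8]:
  i=0: ✓ (all of [0,1])
  i=1: ✓ (all of [1,2])
  i=2: ✓ (all of [2,3])
  i=3: ✓ (all of [3,4])
  i=4: ✗ (fails at j=5)
  i=5: ✗ (fails at j=5)
  i=6: ✗ (fails at j=6)
  i=7: ✗ (fails at j=8)
  i=8: ✗ (fails at j=8)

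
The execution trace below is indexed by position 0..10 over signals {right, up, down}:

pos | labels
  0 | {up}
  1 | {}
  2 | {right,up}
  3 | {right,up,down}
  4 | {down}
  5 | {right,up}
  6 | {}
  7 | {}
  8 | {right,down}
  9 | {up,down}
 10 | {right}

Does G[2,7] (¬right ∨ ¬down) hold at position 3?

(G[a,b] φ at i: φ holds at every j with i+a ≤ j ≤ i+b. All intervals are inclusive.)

Check (¬right ∨ ¬down) at every j in [5,10]:
  j=5: true
  j=6: true
  j=7: true
  j=8: false
  j=9: true
  j=10: true
Fails at j=8 → formula fails.

False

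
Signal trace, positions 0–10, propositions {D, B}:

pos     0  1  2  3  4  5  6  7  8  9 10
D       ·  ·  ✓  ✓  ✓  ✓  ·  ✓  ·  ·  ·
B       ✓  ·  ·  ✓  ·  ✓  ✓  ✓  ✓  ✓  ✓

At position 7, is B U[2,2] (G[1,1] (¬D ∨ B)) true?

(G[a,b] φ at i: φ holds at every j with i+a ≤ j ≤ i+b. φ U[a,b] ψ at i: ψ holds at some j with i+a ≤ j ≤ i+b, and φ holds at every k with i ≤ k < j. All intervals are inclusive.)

Need some j in [9,9] with G[1,1] (¬D ∨ B), and B at every k in [7,j-1].
  j=9: G[1,1] (¬D ∨ B) holds; B holds at every k in [7,8] → satisfied.

Holds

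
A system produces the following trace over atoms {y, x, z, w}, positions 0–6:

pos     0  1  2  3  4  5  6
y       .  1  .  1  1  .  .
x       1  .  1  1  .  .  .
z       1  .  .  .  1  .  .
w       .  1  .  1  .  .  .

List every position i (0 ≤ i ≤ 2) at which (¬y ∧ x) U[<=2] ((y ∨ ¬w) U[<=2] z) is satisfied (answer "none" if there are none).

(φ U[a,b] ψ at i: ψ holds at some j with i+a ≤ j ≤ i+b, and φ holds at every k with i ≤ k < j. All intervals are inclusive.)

0, 2

Evaluate at each i in [0,2]:
  i=0: ✓ (rhs at j=0)
  i=1: ✗ (lhs fails at k=1 before rhs at j=2)
  i=2: ✓ (rhs at j=2)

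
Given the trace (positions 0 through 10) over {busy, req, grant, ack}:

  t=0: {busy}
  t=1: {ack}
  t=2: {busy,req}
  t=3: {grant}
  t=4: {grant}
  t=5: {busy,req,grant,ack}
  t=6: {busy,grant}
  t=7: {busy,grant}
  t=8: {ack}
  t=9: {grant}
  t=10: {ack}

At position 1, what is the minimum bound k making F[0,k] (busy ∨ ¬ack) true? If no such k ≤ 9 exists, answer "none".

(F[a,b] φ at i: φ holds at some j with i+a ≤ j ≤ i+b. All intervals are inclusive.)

Scan j = 1,2,… for (busy ∨ ¬ack):
  j=1: fails
  j=2: holds
First hit at j=2, so smallest k = 2-1 = 1.

1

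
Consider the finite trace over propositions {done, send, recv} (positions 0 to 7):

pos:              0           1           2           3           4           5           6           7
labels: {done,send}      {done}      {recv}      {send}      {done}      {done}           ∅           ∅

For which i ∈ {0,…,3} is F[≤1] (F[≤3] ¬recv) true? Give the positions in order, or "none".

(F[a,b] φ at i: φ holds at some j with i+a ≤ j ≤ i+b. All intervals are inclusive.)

0, 1, 2, 3

Evaluate at each i in [0,3]:
  i=0: ✓ (witness j=0)
  i=1: ✓ (witness j=1)
  i=2: ✓ (witness j=2)
  i=3: ✓ (witness j=3)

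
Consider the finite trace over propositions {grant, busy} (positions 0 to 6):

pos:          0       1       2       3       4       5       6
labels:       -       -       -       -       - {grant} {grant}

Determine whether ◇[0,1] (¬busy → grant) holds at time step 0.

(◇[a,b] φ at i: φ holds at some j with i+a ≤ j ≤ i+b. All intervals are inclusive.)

Check (¬busy → grant) at each j in [0,1]:
  j=0: false
  j=1: false
No position in the window satisfies it → formula fails.

No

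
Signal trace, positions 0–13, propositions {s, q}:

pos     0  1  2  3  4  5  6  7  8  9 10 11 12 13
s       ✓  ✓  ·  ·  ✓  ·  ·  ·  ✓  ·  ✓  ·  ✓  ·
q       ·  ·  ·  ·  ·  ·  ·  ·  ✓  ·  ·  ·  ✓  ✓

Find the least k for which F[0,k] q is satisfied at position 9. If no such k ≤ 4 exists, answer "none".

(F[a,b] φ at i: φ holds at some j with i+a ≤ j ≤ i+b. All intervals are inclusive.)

3

Scan j = 9,10,… for q:
  j=9: fails
  j=10: fails
  j=11: fails
  j=12: holds
First hit at j=12, so smallest k = 12-9 = 3.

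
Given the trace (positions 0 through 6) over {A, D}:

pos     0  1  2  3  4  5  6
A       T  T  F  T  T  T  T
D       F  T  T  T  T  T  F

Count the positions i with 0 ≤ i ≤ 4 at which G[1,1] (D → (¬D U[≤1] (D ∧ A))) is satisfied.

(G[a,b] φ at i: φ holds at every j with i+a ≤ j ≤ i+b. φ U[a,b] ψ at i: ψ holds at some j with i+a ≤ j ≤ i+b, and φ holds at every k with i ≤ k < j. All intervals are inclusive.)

Evaluate at each i in [0,4]:
  i=0: ✓ (all of [1,1])
  i=1: ✗ (fails at j=2)
  i=2: ✓ (all of [3,3])
  i=3: ✓ (all of [4,4])
  i=4: ✓ (all of [5,5])
Positions where it holds: {0, 2, 3, 4} → 4.

4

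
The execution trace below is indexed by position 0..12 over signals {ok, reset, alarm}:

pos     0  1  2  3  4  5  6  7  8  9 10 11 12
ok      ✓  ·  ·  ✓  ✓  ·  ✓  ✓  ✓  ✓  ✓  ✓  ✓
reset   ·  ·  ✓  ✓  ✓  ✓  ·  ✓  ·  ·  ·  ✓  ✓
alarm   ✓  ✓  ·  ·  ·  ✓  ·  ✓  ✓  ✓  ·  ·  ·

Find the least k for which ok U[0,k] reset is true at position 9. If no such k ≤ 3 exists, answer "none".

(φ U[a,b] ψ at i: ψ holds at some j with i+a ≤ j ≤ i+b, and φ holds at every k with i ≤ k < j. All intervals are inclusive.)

2

Need earliest j ≥ 9 with reset, and ok at every k in [9,j-1].
  j=9: rhs fails.
  j=10: rhs fails.
  j=11: rhs holds; lhs holds on [9,10]. k = 2.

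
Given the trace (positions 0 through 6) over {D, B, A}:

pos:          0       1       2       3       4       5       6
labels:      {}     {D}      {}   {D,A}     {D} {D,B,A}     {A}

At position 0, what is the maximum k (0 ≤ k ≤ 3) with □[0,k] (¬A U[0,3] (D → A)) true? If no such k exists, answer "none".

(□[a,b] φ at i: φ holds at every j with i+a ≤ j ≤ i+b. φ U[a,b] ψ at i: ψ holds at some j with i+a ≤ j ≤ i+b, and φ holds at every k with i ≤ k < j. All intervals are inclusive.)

(¬A U[0,3] (D → A)) must hold from j=0 onward; find where it first fails.
  j=0: holds
  j=1: holds
  j=2: holds
  j=3: holds
Holds through j=3; largest k = 3.

3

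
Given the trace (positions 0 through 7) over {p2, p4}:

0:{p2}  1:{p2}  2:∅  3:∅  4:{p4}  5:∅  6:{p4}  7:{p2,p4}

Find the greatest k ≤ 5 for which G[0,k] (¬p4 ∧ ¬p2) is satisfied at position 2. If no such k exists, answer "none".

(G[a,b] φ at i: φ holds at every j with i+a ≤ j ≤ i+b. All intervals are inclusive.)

1

(¬p4 ∧ ¬p2) must hold from j=2 onward; find where it first fails.
  j=2: holds
  j=3: holds
  j=4: fails
Holds on [2,3], so largest k = 1.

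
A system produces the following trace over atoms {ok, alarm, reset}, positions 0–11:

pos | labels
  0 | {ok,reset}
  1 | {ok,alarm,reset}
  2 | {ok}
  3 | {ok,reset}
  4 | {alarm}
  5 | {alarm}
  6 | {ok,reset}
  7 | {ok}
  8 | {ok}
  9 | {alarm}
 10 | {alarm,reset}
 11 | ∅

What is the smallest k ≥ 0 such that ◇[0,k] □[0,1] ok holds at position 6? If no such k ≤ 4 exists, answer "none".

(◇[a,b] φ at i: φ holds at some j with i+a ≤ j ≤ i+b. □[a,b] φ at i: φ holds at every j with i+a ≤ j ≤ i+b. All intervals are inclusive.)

0

Scan j = 6,7,… for □[0,1] ok:
  j=6: holds
First hit at j=6, so smallest k = 6-6 = 0.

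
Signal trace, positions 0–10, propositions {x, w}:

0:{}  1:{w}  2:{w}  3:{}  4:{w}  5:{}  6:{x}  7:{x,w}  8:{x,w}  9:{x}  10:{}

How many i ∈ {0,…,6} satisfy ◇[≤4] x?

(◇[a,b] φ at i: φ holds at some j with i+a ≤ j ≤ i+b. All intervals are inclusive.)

5

Evaluate at each i in [0,6]:
  i=0: ✗ (none in [0,4])
  i=1: ✗ (none in [1,5])
  i=2: ✓ (witness j=6)
  i=3: ✓ (witness j=6)
  i=4: ✓ (witness j=6)
  i=5: ✓ (witness j=6)
  i=6: ✓ (witness j=6)
Positions where it holds: {2, 3, 4, 5, 6} → 5.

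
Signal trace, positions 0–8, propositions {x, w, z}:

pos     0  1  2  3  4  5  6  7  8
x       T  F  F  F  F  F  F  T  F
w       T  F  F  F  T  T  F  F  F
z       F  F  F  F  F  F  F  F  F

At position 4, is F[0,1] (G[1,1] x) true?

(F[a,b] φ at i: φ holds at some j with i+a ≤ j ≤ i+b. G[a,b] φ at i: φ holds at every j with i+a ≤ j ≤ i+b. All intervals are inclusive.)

False

Check G[1,1] x at each j in [4,5]:
  j=4: fails at 5
  j=5: fails at 6
No position in the window satisfies it → formula fails.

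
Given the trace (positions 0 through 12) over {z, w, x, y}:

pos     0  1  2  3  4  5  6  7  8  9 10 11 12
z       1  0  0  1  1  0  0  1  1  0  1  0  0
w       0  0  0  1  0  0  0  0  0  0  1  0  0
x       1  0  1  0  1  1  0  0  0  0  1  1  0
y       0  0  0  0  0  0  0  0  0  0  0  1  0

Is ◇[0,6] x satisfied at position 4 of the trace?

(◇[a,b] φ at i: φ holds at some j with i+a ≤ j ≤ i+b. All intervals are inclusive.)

True

Check x at each j in [4,10]:
  j=4: true
  j=5: true
  j=6: false
  j=7: false
  j=8: false
  j=9: false
  j=10: true
Found at j=4 → formula holds.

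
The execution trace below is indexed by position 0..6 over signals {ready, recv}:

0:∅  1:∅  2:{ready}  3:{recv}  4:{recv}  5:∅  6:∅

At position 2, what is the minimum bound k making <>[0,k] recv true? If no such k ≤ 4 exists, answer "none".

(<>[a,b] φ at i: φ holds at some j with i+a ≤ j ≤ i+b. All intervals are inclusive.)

Scan j = 2,3,… for recv:
  j=2: fails
  j=3: holds
First hit at j=3, so smallest k = 3-2 = 1.

1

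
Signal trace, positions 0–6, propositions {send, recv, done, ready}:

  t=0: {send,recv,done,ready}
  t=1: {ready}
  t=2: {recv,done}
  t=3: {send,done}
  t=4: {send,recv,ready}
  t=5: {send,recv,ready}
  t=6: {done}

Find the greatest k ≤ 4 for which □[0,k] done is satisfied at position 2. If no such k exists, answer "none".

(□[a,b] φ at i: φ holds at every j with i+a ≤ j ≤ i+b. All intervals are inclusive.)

done must hold from j=2 onward; find where it first fails.
  j=2: holds
  j=3: holds
  j=4: fails
Holds on [2,3], so largest k = 1.

1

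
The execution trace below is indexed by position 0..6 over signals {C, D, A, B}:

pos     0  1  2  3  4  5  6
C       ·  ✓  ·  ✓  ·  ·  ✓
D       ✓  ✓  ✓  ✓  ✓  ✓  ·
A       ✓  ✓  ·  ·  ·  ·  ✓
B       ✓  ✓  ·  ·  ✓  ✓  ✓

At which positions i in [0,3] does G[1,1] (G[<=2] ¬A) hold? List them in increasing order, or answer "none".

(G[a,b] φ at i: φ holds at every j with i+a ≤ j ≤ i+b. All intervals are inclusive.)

Evaluate at each i in [0,3]:
  i=0: ✗ (fails at j=1)
  i=1: ✓ (all of [2,2])
  i=2: ✓ (all of [3,3])
  i=3: ✗ (fails at j=4)

1, 2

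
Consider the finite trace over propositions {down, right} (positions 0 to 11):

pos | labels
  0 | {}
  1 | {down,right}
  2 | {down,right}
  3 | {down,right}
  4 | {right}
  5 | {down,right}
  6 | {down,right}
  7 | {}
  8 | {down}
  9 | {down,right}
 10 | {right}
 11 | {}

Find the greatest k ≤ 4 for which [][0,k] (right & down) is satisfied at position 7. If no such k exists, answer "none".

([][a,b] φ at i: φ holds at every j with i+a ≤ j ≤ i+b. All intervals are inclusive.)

(right & down) must hold from j=7 onward; find where it first fails.
  j=7: fails → no k works.

none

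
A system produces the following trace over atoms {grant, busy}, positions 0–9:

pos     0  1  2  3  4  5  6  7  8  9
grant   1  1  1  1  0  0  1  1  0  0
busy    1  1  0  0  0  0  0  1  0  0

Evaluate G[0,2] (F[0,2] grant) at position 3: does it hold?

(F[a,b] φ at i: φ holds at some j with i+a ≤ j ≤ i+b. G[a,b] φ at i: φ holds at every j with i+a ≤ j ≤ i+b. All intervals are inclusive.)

Check F[0,2] grant at every j in [3,5]:
  j=3: holds (witness at 3)
  j=4: holds (witness at 6)
  j=5: holds (witness at 6)
All positions satisfy it → formula holds.

Yes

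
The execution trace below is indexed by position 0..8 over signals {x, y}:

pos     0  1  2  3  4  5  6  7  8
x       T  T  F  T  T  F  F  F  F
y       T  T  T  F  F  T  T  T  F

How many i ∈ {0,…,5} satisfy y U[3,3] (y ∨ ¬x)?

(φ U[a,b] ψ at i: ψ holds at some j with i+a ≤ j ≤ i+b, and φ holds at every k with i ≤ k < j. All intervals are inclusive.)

Evaluate at each i in [0,5]:
  i=0: ✗ (no rhs in [3,3])
  i=1: ✗ (no rhs in [4,4])
  i=2: ✗ (lhs fails at k=3 before rhs at j=5)
  i=3: ✗ (lhs fails at k=3 before rhs at j=6)
  i=4: ✗ (lhs fails at k=4 before rhs at j=7)
  i=5: ✓ (rhs at j=8; lhs holds on [5,7])
Positions where it holds: {5} → 1.

1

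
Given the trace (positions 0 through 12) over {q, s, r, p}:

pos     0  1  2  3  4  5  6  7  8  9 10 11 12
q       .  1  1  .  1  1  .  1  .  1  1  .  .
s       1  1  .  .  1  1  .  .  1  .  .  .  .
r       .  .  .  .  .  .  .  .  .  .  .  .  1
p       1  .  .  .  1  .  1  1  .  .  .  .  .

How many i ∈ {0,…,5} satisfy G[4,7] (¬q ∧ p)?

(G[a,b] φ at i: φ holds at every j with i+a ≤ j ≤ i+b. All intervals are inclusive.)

Evaluate at each i in [0,5]:
  i=0: ✗ (fails at j=4)
  i=1: ✗ (fails at j=5)
  i=2: ✗ (fails at j=7)
  i=3: ✗ (fails at j=7)
  i=4: ✗ (fails at j=8)
  i=5: ✗ (fails at j=9)
Positions where it holds: {} → 0.

0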